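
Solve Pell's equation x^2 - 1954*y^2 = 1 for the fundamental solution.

First expand sqrt(1954) as a continued fraction. With x_i = (sqrt(1954) + m_i)/d_i and (m_0, d_0) = (0, 1): a_0 = floor(sqrt(1954)) = 44, since 44^2 = 1936 <= 1954 < 2025 = 45^2.
Iterate m_{i+1} = d_i*a_i - m_i, d_{i+1} = (1954 - m_{i+1}^2)/d_i, a_{i+1} = floor((a_0 + m_{i+1})/d_{i+1}):
  m_1 = 1*44 - 0 = 44, d_1 = (1954 - 44^2)/1 = 18/1 = 18, a_1 = floor((44 + 44)/18) = 4.
  m_2 = 18*4 - 44 = 28, d_2 = (1954 - 28^2)/18 = 1170/18 = 65, a_2 = floor((44 + 28)/65) = 1.
  m_3 = 65*1 - 28 = 37, d_3 = (1954 - 37^2)/65 = 585/65 = 9, a_3 = floor((44 + 37)/9) = 9.
  m_4 = 9*9 - 37 = 44, d_4 = (1954 - 44^2)/9 = 18/9 = 2, a_4 = floor((44 + 44)/2) = 44.
  m_5 = 2*44 - 44 = 44, d_5 = (1954 - 44^2)/2 = 18/2 = 9, a_5 = floor((44 + 44)/9) = 9.
  m_6 = 9*9 - 44 = 37, d_6 = (1954 - 37^2)/9 = 585/9 = 65, a_6 = floor((44 + 37)/65) = 1.
  m_7 = 65*1 - 37 = 28, d_7 = (1954 - 28^2)/65 = 1170/65 = 18, a_7 = floor((44 + 28)/18) = 4.
  m_8 = 18*4 - 28 = 44, d_8 = (1954 - 44^2)/18 = 18/18 = 1, a_8 = floor((44 + 44)/1) = 88.
  m_9 = 1*88 - 44 = 44, d_9 = (1954 - 44^2)/1 = 18/1 = 18: (m_9, d_9) = (m_1, d_1) = (44, 18), so from here the quotients repeat a_1, ..., a_8; the period length is 8.
So sqrt(1954) = [44; (4, 1, 9, 44, 9, 1, 4, 88)] with period length k = 8.
k is even, so the fundamental solution of x^2 - 1954y^2 = 1 is (p_{k-1}, q_{k-1}) = (p_7, q_7); compute convergents through index 7.
Convergents (p_i = a_i*p_{i-1} + p_{i-2}, q_i = a_i*q_{i-1} + q_{i-2} with p_{-2}=0, p_{-1}=1, q_{-2}=1, q_{-1}=0):
  i=0: a_0=44, p_0 = 44*1 + 0 = 44, q_0 = 44*0 + 1 = 1.
  i=1: a_1=4, p_1 = 4*44 + 1 = 177, q_1 = 4*1 + 0 = 4.
  i=2: a_2=1, p_2 = 1*177 + 44 = 221, q_2 = 1*4 + 1 = 5.
  i=3: a_3=9, p_3 = 9*221 + 177 = 2166, q_3 = 9*5 + 4 = 49.
  i=4: a_4=44, p_4 = 44*2166 + 221 = 95525, q_4 = 44*49 + 5 = 2161.
  i=5: a_5=9, p_5 = 9*95525 + 2166 = 861891, q_5 = 9*2161 + 49 = 19498.
  i=6: a_6=1, p_6 = 1*861891 + 95525 = 957416, q_6 = 1*19498 + 2161 = 21659.
  i=7: a_7=4, p_7 = 4*957416 + 861891 = 4691555, q_7 = 4*21659 + 19498 = 106134.
Check: 4691555^2 - 1954*106134^2 = 22010688318025 - 22010688318024 = 1, so (x, y) = (4691555, 106134) solves the equation, and by the theorem it is the least positive solution.

(x, y) = (4691555, 106134)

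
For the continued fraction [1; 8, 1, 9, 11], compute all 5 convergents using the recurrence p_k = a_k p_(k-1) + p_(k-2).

1/1, 9/8, 10/9, 99/89, 1099/988

Using the convergent recurrence p_i = a_i*p_{i-1} + p_{i-2}, q_i = a_i*q_{i-1} + q_{i-2} with p_{-2}=0, p_{-1}=1, q_{-2}=1, q_{-1}=0:
  i=0: a_0=1, p_0 = 1*1 + 0 = 1, q_0 = 1*0 + 1 = 1.
  i=1: a_1=8, p_1 = 8*1 + 1 = 9, q_1 = 8*1 + 0 = 8.
  i=2: a_2=1, p_2 = 1*9 + 1 = 10, q_2 = 1*8 + 1 = 9.
  i=3: a_3=9, p_3 = 9*10 + 9 = 99, q_3 = 9*9 + 8 = 89.
  i=4: a_4=11, p_4 = 11*99 + 10 = 1099, q_4 = 11*89 + 9 = 988.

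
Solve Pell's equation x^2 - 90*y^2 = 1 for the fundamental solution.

(x, y) = (19, 2)

First expand sqrt(90) as a continued fraction. With x_i = (sqrt(90) + m_i)/d_i and (m_0, d_0) = (0, 1): a_0 = floor(sqrt(90)) = 9, since 9^2 = 81 <= 90 < 100 = 10^2.
Iterate m_{i+1} = d_i*a_i - m_i, d_{i+1} = (90 - m_{i+1}^2)/d_i, a_{i+1} = floor((a_0 + m_{i+1})/d_{i+1}):
  m_1 = 1*9 - 0 = 9, d_1 = (90 - 9^2)/1 = 9/1 = 9, a_1 = floor((9 + 9)/9) = 2.
  m_2 = 9*2 - 9 = 9, d_2 = (90 - 9^2)/9 = 9/9 = 1, a_2 = floor((9 + 9)/1) = 18.
  m_3 = 1*18 - 9 = 9, d_3 = (90 - 9^2)/1 = 9/1 = 9: (m_3, d_3) = (m_1, d_1) = (9, 9), so from here the quotients repeat a_1, a_2; the period length is 2.
So sqrt(90) = [9; (2, 18)] with period length k = 2.
k is even, so the fundamental solution of x^2 - 90y^2 = 1 is (p_{k-1}, q_{k-1}) = (p_1, q_1); compute convergents through index 1.
Convergents (p_i = a_i*p_{i-1} + p_{i-2}, q_i = a_i*q_{i-1} + q_{i-2} with p_{-2}=0, p_{-1}=1, q_{-2}=1, q_{-1}=0):
  i=0: a_0=9, p_0 = 9*1 + 0 = 9, q_0 = 9*0 + 1 = 1.
  i=1: a_1=2, p_1 = 2*9 + 1 = 19, q_1 = 2*1 + 0 = 2.
Check: 19^2 - 90*2^2 = 361 - 360 = 1, so (x, y) = (19, 2) solves the equation, and by the theorem it is the least positive solution.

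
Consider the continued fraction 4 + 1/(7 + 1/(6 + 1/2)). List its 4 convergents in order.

Using the convergent recurrence p_i = a_i*p_{i-1} + p_{i-2}, q_i = a_i*q_{i-1} + q_{i-2} with p_{-2}=0, p_{-1}=1, q_{-2}=1, q_{-1}=0:
  i=0: a_0=4, p_0 = 4*1 + 0 = 4, q_0 = 4*0 + 1 = 1.
  i=1: a_1=7, p_1 = 7*4 + 1 = 29, q_1 = 7*1 + 0 = 7.
  i=2: a_2=6, p_2 = 6*29 + 4 = 178, q_2 = 6*7 + 1 = 43.
  i=3: a_3=2, p_3 = 2*178 + 29 = 385, q_3 = 2*43 + 7 = 93.

4/1, 29/7, 178/43, 385/93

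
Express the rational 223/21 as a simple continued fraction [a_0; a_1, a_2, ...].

[10; 1, 1, 1, 1, 1, 2]

Run the Euclidean algorithm on 223 and 21; the successive quotients are the partial quotients a_0, a_1, ... (each step inverts the fractional part left over by the previous one):
  223 = 10*21 + 13, so a_0 = 10.
  21 = 1*13 + 8, so a_1 = 1.
  13 = 1*8 + 5, so a_2 = 1.
  8 = 1*5 + 3, so a_3 = 1.
  5 = 1*3 + 2, so a_4 = 1.
  3 = 1*2 + 1, so a_5 = 1.
  2 = 2*1 + 0, so a_6 = 2.
The remainder reaches 0 after 7 divisions, so the expansion has 7 partial quotients, read off in order.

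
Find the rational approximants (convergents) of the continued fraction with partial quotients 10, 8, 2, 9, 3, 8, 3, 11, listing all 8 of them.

Using the convergent recurrence p_i = a_i*p_{i-1} + p_{i-2}, q_i = a_i*q_{i-1} + q_{i-2} with p_{-2}=0, p_{-1}=1, q_{-2}=1, q_{-1}=0:
  i=0: a_0=10, p_0 = 10*1 + 0 = 10, q_0 = 10*0 + 1 = 1.
  i=1: a_1=8, p_1 = 8*10 + 1 = 81, q_1 = 8*1 + 0 = 8.
  i=2: a_2=2, p_2 = 2*81 + 10 = 172, q_2 = 2*8 + 1 = 17.
  i=3: a_3=9, p_3 = 9*172 + 81 = 1629, q_3 = 9*17 + 8 = 161.
  i=4: a_4=3, p_4 = 3*1629 + 172 = 5059, q_4 = 3*161 + 17 = 500.
  i=5: a_5=8, p_5 = 8*5059 + 1629 = 42101, q_5 = 8*500 + 161 = 4161.
  i=6: a_6=3, p_6 = 3*42101 + 5059 = 131362, q_6 = 3*4161 + 500 = 12983.
  i=7: a_7=11, p_7 = 11*131362 + 42101 = 1487083, q_7 = 11*12983 + 4161 = 146974.

10/1, 81/8, 172/17, 1629/161, 5059/500, 42101/4161, 131362/12983, 1487083/146974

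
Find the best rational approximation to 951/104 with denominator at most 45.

Expand x = 951/104 as a continued fraction with the Euclidean algorithm:
  951 = 9*104 + 15, so a_0 = 9.
  104 = 6*15 + 14, so a_1 = 6.
  15 = 1*14 + 1, so a_2 = 1.
  14 = 14*1 + 0, so a_3 = 14.
so x = [9; 6, 1, 14].
Convergents (p_i = a_i*p_{i-1} + p_{i-2}, q_i = a_i*q_{i-1} + q_{i-2} with p_{-2}=0, p_{-1}=1, q_{-2}=1, q_{-1}=0), until the denominator exceeds 45:
  i=0: a_0=9, p_0 = 9*1 + 0 = 9, q_0 = 9*0 + 1 = 1.
  i=1: a_1=6, p_1 = 6*9 + 1 = 55, q_1 = 6*1 + 0 = 6.
  i=2: a_2=1, p_2 = 1*55 + 9 = 64, q_2 = 1*6 + 1 = 7.
  i=3: a_3=14, p_3 = 14*64 + 55 = 951, q_3 = 14*7 + 6 = 104.
q_3 = 104 > 45, so the last convergent with denominator <= 45 is p_2/q_2 = 64/7.
The closest fraction with denominator <= 45 is either p_2/q_2 or the intermediate fraction (k*p_2 + p_1)/(k*q_2 + q_1) with the largest k >= 1 whose denominator stays <= 45; these approach x as k grows, and every other convergent or intermediate fraction in range is farther away.
Largest k: floor((45 - q_1)/q_2) = floor((45 - 6)/7) = 5.
That gives (5*64 + 55)/(5*7 + 6) = 375/41.
Compare the errors: |x - 64/7| = |951*7 - 64*104|/(104*7) = 1/728, and |x - 375/41| = |951*41 - 375*104|/(104*41) = 9/4264.
Cross-multiplying, 1*4264 = 4264 < 6552 = 9*728, so 1/728 is smaller: the convergent 64/7 is closer to x than 375/41.

64/7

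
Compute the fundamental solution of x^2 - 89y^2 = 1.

First expand sqrt(89) as a continued fraction. With x_i = (sqrt(89) + m_i)/d_i and (m_0, d_0) = (0, 1): a_0 = floor(sqrt(89)) = 9, since 9^2 = 81 <= 89 < 100 = 10^2.
Iterate m_{i+1} = d_i*a_i - m_i, d_{i+1} = (89 - m_{i+1}^2)/d_i, a_{i+1} = floor((a_0 + m_{i+1})/d_{i+1}):
  m_1 = 1*9 - 0 = 9, d_1 = (89 - 9^2)/1 = 8/1 = 8, a_1 = floor((9 + 9)/8) = 2.
  m_2 = 8*2 - 9 = 7, d_2 = (89 - 7^2)/8 = 40/8 = 5, a_2 = floor((9 + 7)/5) = 3.
  m_3 = 5*3 - 7 = 8, d_3 = (89 - 8^2)/5 = 25/5 = 5, a_3 = floor((9 + 8)/5) = 3.
  m_4 = 5*3 - 8 = 7, d_4 = (89 - 7^2)/5 = 40/5 = 8, a_4 = floor((9 + 7)/8) = 2.
  m_5 = 8*2 - 7 = 9, d_5 = (89 - 9^2)/8 = 8/8 = 1, a_5 = floor((9 + 9)/1) = 18.
  m_6 = 1*18 - 9 = 9, d_6 = (89 - 9^2)/1 = 8/1 = 8: (m_6, d_6) = (m_1, d_1) = (9, 8), so from here the quotients repeat a_1, ..., a_5; the period length is 5.
So sqrt(89) = [9; (2, 3, 3, 2, 18)] with period length k = 5.
k is odd, so (p_{k-1}, q_{k-1}) only solves x^2 - 89y^2 = -1 and the fundamental solution of x^2 - 89y^2 = 1 is (p_{2k-1}, q_{2k-1}) = (p_9, q_9); compute convergents through index 9, running through the period twice.
Convergents (p_i = a_i*p_{i-1} + p_{i-2}, q_i = a_i*q_{i-1} + q_{i-2} with p_{-2}=0, p_{-1}=1, q_{-2}=1, q_{-1}=0):
  i=0: a_0=9, p_0 = 9*1 + 0 = 9, q_0 = 9*0 + 1 = 1.
  i=1: a_1=2, p_1 = 2*9 + 1 = 19, q_1 = 2*1 + 0 = 2.
  i=2: a_2=3, p_2 = 3*19 + 9 = 66, q_2 = 3*2 + 1 = 7.
  i=3: a_3=3, p_3 = 3*66 + 19 = 217, q_3 = 3*7 + 2 = 23.
  i=4: a_4=2, p_4 = 2*217 + 66 = 500, q_4 = 2*23 + 7 = 53.
  i=5: a_5=18, p_5 = 18*500 + 217 = 9217, q_5 = 18*53 + 23 = 977.
  i=6: a_6=2, p_6 = 2*9217 + 500 = 18934, q_6 = 2*977 + 53 = 2007.
  i=7: a_7=3, p_7 = 3*18934 + 9217 = 66019, q_7 = 3*2007 + 977 = 6998.
  i=8: a_8=3, p_8 = 3*66019 + 18934 = 216991, q_8 = 3*6998 + 2007 = 23001.
  i=9: a_9=2, p_9 = 2*216991 + 66019 = 500001, q_9 = 2*23001 + 6998 = 53000.
Indeed p_4^2 - 89*q_4^2 = 250000 - 250001 = -1, not +1.
Check: 500001^2 - 89*53000^2 = 250001000001 - 250001000000 = 1, so (x, y) = (500001, 53000) solves the equation, and by the theorem it is the least positive solution.

(x, y) = (500001, 53000)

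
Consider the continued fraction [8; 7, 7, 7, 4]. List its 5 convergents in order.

8/1, 57/7, 407/50, 2906/357, 12031/1478

Using the convergent recurrence p_i = a_i*p_{i-1} + p_{i-2}, q_i = a_i*q_{i-1} + q_{i-2} with p_{-2}=0, p_{-1}=1, q_{-2}=1, q_{-1}=0:
  i=0: a_0=8, p_0 = 8*1 + 0 = 8, q_0 = 8*0 + 1 = 1.
  i=1: a_1=7, p_1 = 7*8 + 1 = 57, q_1 = 7*1 + 0 = 7.
  i=2: a_2=7, p_2 = 7*57 + 8 = 407, q_2 = 7*7 + 1 = 50.
  i=3: a_3=7, p_3 = 7*407 + 57 = 2906, q_3 = 7*50 + 7 = 357.
  i=4: a_4=4, p_4 = 4*2906 + 407 = 12031, q_4 = 4*357 + 50 = 1478.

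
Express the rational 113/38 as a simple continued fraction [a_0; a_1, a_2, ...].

Run the Euclidean algorithm on 113 and 38; the successive quotients are the partial quotients a_0, a_1, ... (each step inverts the fractional part left over by the previous one):
  113 = 2*38 + 37, so a_0 = 2.
  38 = 1*37 + 1, so a_1 = 1.
  37 = 37*1 + 0, so a_2 = 37.
The remainder reaches 0 after 3 divisions, so the expansion has 3 partial quotients, read off in order.

[2; 1, 37]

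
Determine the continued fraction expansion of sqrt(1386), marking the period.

Write x_i = (sqrt(1386) + m_i)/d_i with (m_0, d_0) = (0, 1). a_0 = floor(sqrt(1386)) = 37, since 37^2 = 1369 <= 1386 < 1444 = 38^2.
Iterate m_{i+1} = d_i*a_i - m_i, d_{i+1} = (1386 - m_{i+1}^2)/d_i, a_{i+1} = floor((a_0 + m_{i+1})/d_{i+1}):
  m_1 = 1*37 - 0 = 37, d_1 = (1386 - 37^2)/1 = 17/1 = 17, a_1 = floor((37 + 37)/17) = 4.
  m_2 = 17*4 - 37 = 31, d_2 = (1386 - 31^2)/17 = 425/17 = 25, a_2 = floor((37 + 31)/25) = 2.
  m_3 = 25*2 - 31 = 19, d_3 = (1386 - 19^2)/25 = 1025/25 = 41, a_3 = floor((37 + 19)/41) = 1.
  m_4 = 41*1 - 19 = 22, d_4 = (1386 - 22^2)/41 = 902/41 = 22, a_4 = floor((37 + 22)/22) = 2.
  m_5 = 22*2 - 22 = 22, d_5 = (1386 - 22^2)/22 = 902/22 = 41, a_5 = floor((37 + 22)/41) = 1.
  m_6 = 41*1 - 22 = 19, d_6 = (1386 - 19^2)/41 = 1025/41 = 25, a_6 = floor((37 + 19)/25) = 2.
  m_7 = 25*2 - 19 = 31, d_7 = (1386 - 31^2)/25 = 425/25 = 17, a_7 = floor((37 + 31)/17) = 4.
  m_8 = 17*4 - 31 = 37, d_8 = (1386 - 37^2)/17 = 17/17 = 1, a_8 = floor((37 + 37)/1) = 74.
  m_9 = 1*74 - 37 = 37, d_9 = (1386 - 37^2)/1 = 17/1 = 17: (m_9, d_9) = (m_1, d_1) = (37, 17), so from here the quotients repeat a_1, ..., a_8; the period length is 8.
Hence the expansion of sqrt(1386) is a_0 = 37 followed by the repeating block 4, 2, 1, 2, 1, 2, 4, 74 (period 8).

[37; (4, 2, 1, 2, 1, 2, 4, 74)]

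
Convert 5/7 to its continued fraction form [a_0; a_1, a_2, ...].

[0; 1, 2, 2]

Run the Euclidean algorithm on 5 and 7; the successive quotients are the partial quotients a_0, a_1, ... (each step inverts the fractional part left over by the previous one):
  5 = 0*7 + 5, so a_0 = 0.
  7 = 1*5 + 2, so a_1 = 1.
  5 = 2*2 + 1, so a_2 = 2.
  2 = 2*1 + 0, so a_3 = 2.
The remainder reaches 0 after 4 divisions, so the expansion has 4 partial quotients, read off in order.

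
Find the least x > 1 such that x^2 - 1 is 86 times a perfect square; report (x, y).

(x, y) = (10405, 1122)

First expand sqrt(86) as a continued fraction. With x_i = (sqrt(86) + m_i)/d_i and (m_0, d_0) = (0, 1): a_0 = floor(sqrt(86)) = 9, since 9^2 = 81 <= 86 < 100 = 10^2.
Iterate m_{i+1} = d_i*a_i - m_i, d_{i+1} = (86 - m_{i+1}^2)/d_i, a_{i+1} = floor((a_0 + m_{i+1})/d_{i+1}):
  m_1 = 1*9 - 0 = 9, d_1 = (86 - 9^2)/1 = 5/1 = 5, a_1 = floor((9 + 9)/5) = 3.
  m_2 = 5*3 - 9 = 6, d_2 = (86 - 6^2)/5 = 50/5 = 10, a_2 = floor((9 + 6)/10) = 1.
  m_3 = 10*1 - 6 = 4, d_3 = (86 - 4^2)/10 = 70/10 = 7, a_3 = floor((9 + 4)/7) = 1.
  m_4 = 7*1 - 4 = 3, d_4 = (86 - 3^2)/7 = 77/7 = 11, a_4 = floor((9 + 3)/11) = 1.
  m_5 = 11*1 - 3 = 8, d_5 = (86 - 8^2)/11 = 22/11 = 2, a_5 = floor((9 + 8)/2) = 8.
  m_6 = 2*8 - 8 = 8, d_6 = (86 - 8^2)/2 = 22/2 = 11, a_6 = floor((9 + 8)/11) = 1.
  m_7 = 11*1 - 8 = 3, d_7 = (86 - 3^2)/11 = 77/11 = 7, a_7 = floor((9 + 3)/7) = 1.
  m_8 = 7*1 - 3 = 4, d_8 = (86 - 4^2)/7 = 70/7 = 10, a_8 = floor((9 + 4)/10) = 1.
  m_9 = 10*1 - 4 = 6, d_9 = (86 - 6^2)/10 = 50/10 = 5, a_9 = floor((9 + 6)/5) = 3.
  m_10 = 5*3 - 6 = 9, d_10 = (86 - 9^2)/5 = 5/5 = 1, a_10 = floor((9 + 9)/1) = 18.
  m_11 = 1*18 - 9 = 9, d_11 = (86 - 9^2)/1 = 5/1 = 5: (m_11, d_11) = (m_1, d_1) = (9, 5), so from here the quotients repeat a_1, ..., a_10; the period length is 10.
So sqrt(86) = [9; (3, 1, 1, 1, 8, 1, 1, 1, 3, 18)] with period length k = 10.
k is even, so the fundamental solution of x^2 - 86y^2 = 1 is (p_{k-1}, q_{k-1}) = (p_9, q_9); compute convergents through index 9.
Convergents (p_i = a_i*p_{i-1} + p_{i-2}, q_i = a_i*q_{i-1} + q_{i-2} with p_{-2}=0, p_{-1}=1, q_{-2}=1, q_{-1}=0):
  i=0: a_0=9, p_0 = 9*1 + 0 = 9, q_0 = 9*0 + 1 = 1.
  i=1: a_1=3, p_1 = 3*9 + 1 = 28, q_1 = 3*1 + 0 = 3.
  i=2: a_2=1, p_2 = 1*28 + 9 = 37, q_2 = 1*3 + 1 = 4.
  i=3: a_3=1, p_3 = 1*37 + 28 = 65, q_3 = 1*4 + 3 = 7.
  i=4: a_4=1, p_4 = 1*65 + 37 = 102, q_4 = 1*7 + 4 = 11.
  i=5: a_5=8, p_5 = 8*102 + 65 = 881, q_5 = 8*11 + 7 = 95.
  i=6: a_6=1, p_6 = 1*881 + 102 = 983, q_6 = 1*95 + 11 = 106.
  i=7: a_7=1, p_7 = 1*983 + 881 = 1864, q_7 = 1*106 + 95 = 201.
  i=8: a_8=1, p_8 = 1*1864 + 983 = 2847, q_8 = 1*201 + 106 = 307.
  i=9: a_9=3, p_9 = 3*2847 + 1864 = 10405, q_9 = 3*307 + 201 = 1122.
Check: 10405^2 - 86*1122^2 = 108264025 - 108264024 = 1, so (x, y) = (10405, 1122) solves the equation, and by the theorem it is the least positive solution.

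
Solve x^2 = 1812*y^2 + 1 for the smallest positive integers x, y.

First expand sqrt(1812) as a continued fraction. With x_i = (sqrt(1812) + m_i)/d_i and (m_0, d_0) = (0, 1): a_0 = floor(sqrt(1812)) = 42, since 42^2 = 1764 <= 1812 < 1849 = 43^2.
Iterate m_{i+1} = d_i*a_i - m_i, d_{i+1} = (1812 - m_{i+1}^2)/d_i, a_{i+1} = floor((a_0 + m_{i+1})/d_{i+1}):
  m_1 = 1*42 - 0 = 42, d_1 = (1812 - 42^2)/1 = 48/1 = 48, a_1 = floor((42 + 42)/48) = 1.
  m_2 = 48*1 - 42 = 6, d_2 = (1812 - 6^2)/48 = 1776/48 = 37, a_2 = floor((42 + 6)/37) = 1.
  m_3 = 37*1 - 6 = 31, d_3 = (1812 - 31^2)/37 = 851/37 = 23, a_3 = floor((42 + 31)/23) = 3.
  m_4 = 23*3 - 31 = 38, d_4 = (1812 - 38^2)/23 = 368/23 = 16, a_4 = floor((42 + 38)/16) = 5.
  m_5 = 16*5 - 38 = 42, d_5 = (1812 - 42^2)/16 = 48/16 = 3, a_5 = floor((42 + 42)/3) = 28.
  m_6 = 3*28 - 42 = 42, d_6 = (1812 - 42^2)/3 = 48/3 = 16, a_6 = floor((42 + 42)/16) = 5.
  m_7 = 16*5 - 42 = 38, d_7 = (1812 - 38^2)/16 = 368/16 = 23, a_7 = floor((42 + 38)/23) = 3.
  m_8 = 23*3 - 38 = 31, d_8 = (1812 - 31^2)/23 = 851/23 = 37, a_8 = floor((42 + 31)/37) = 1.
  m_9 = 37*1 - 31 = 6, d_9 = (1812 - 6^2)/37 = 1776/37 = 48, a_9 = floor((42 + 6)/48) = 1.
  m_10 = 48*1 - 6 = 42, d_10 = (1812 - 42^2)/48 = 48/48 = 1, a_10 = floor((42 + 42)/1) = 84.
  m_11 = 1*84 - 42 = 42, d_11 = (1812 - 42^2)/1 = 48/1 = 48: (m_11, d_11) = (m_1, d_1) = (42, 48), so from here the quotients repeat a_1, ..., a_10; the period length is 10.
So sqrt(1812) = [42; (1, 1, 3, 5, 28, 5, 3, 1, 1, 84)] with period length k = 10.
k is even, so the fundamental solution of x^2 - 1812y^2 = 1 is (p_{k-1}, q_{k-1}) = (p_9, q_9); compute convergents through index 9.
Convergents (p_i = a_i*p_{i-1} + p_{i-2}, q_i = a_i*q_{i-1} + q_{i-2} with p_{-2}=0, p_{-1}=1, q_{-2}=1, q_{-1}=0):
  i=0: a_0=42, p_0 = 42*1 + 0 = 42, q_0 = 42*0 + 1 = 1.
  i=1: a_1=1, p_1 = 1*42 + 1 = 43, q_1 = 1*1 + 0 = 1.
  i=2: a_2=1, p_2 = 1*43 + 42 = 85, q_2 = 1*1 + 1 = 2.
  i=3: a_3=3, p_3 = 3*85 + 43 = 298, q_3 = 3*2 + 1 = 7.
  i=4: a_4=5, p_4 = 5*298 + 85 = 1575, q_4 = 5*7 + 2 = 37.
  i=5: a_5=28, p_5 = 28*1575 + 298 = 44398, q_5 = 28*37 + 7 = 1043.
  i=6: a_6=5, p_6 = 5*44398 + 1575 = 223565, q_6 = 5*1043 + 37 = 5252.
  i=7: a_7=3, p_7 = 3*223565 + 44398 = 715093, q_7 = 3*5252 + 1043 = 16799.
  i=8: a_8=1, p_8 = 1*715093 + 223565 = 938658, q_8 = 1*16799 + 5252 = 22051.
  i=9: a_9=1, p_9 = 1*938658 + 715093 = 1653751, q_9 = 1*22051 + 16799 = 38850.
Check: 1653751^2 - 1812*38850^2 = 2734892370001 - 2734892370000 = 1, so (x, y) = (1653751, 38850) solves the equation, and by the theorem it is the least positive solution.

(x, y) = (1653751, 38850)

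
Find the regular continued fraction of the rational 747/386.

Run the Euclidean algorithm on 747 and 386; the successive quotients are the partial quotients a_0, a_1, ... (each step inverts the fractional part left over by the previous one):
  747 = 1*386 + 361, so a_0 = 1.
  386 = 1*361 + 25, so a_1 = 1.
  361 = 14*25 + 11, so a_2 = 14.
  25 = 2*11 + 3, so a_3 = 2.
  11 = 3*3 + 2, so a_4 = 3.
  3 = 1*2 + 1, so a_5 = 1.
  2 = 2*1 + 0, so a_6 = 2.
The remainder reaches 0 after 7 divisions, so the expansion has 7 partial quotients, read off in order.

[1; 1, 14, 2, 3, 1, 2]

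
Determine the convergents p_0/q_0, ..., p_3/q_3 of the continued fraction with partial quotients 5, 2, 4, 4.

5/1, 11/2, 49/9, 207/38

Using the convergent recurrence p_i = a_i*p_{i-1} + p_{i-2}, q_i = a_i*q_{i-1} + q_{i-2} with p_{-2}=0, p_{-1}=1, q_{-2}=1, q_{-1}=0:
  i=0: a_0=5, p_0 = 5*1 + 0 = 5, q_0 = 5*0 + 1 = 1.
  i=1: a_1=2, p_1 = 2*5 + 1 = 11, q_1 = 2*1 + 0 = 2.
  i=2: a_2=4, p_2 = 4*11 + 5 = 49, q_2 = 4*2 + 1 = 9.
  i=3: a_3=4, p_3 = 4*49 + 11 = 207, q_3 = 4*9 + 2 = 38.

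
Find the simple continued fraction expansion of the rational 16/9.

[1; 1, 3, 2]

Run the Euclidean algorithm on 16 and 9; the successive quotients are the partial quotients a_0, a_1, ... (each step inverts the fractional part left over by the previous one):
  16 = 1*9 + 7, so a_0 = 1.
  9 = 1*7 + 2, so a_1 = 1.
  7 = 3*2 + 1, so a_2 = 3.
  2 = 2*1 + 0, so a_3 = 2.
The remainder reaches 0 after 4 divisions, so the expansion has 4 partial quotients, read off in order.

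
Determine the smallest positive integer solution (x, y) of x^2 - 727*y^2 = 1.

First expand sqrt(727) as a continued fraction. With x_i = (sqrt(727) + m_i)/d_i and (m_0, d_0) = (0, 1): a_0 = floor(sqrt(727)) = 26, since 26^2 = 676 <= 727 < 729 = 27^2.
Iterate m_{i+1} = d_i*a_i - m_i, d_{i+1} = (727 - m_{i+1}^2)/d_i, a_{i+1} = floor((a_0 + m_{i+1})/d_{i+1}):
  m_1 = 1*26 - 0 = 26, d_1 = (727 - 26^2)/1 = 51/1 = 51, a_1 = floor((26 + 26)/51) = 1.
  m_2 = 51*1 - 26 = 25, d_2 = (727 - 25^2)/51 = 102/51 = 2, a_2 = floor((26 + 25)/2) = 25.
  m_3 = 2*25 - 25 = 25, d_3 = (727 - 25^2)/2 = 102/2 = 51, a_3 = floor((26 + 25)/51) = 1.
  m_4 = 51*1 - 25 = 26, d_4 = (727 - 26^2)/51 = 51/51 = 1, a_4 = floor((26 + 26)/1) = 52.
  m_5 = 1*52 - 26 = 26, d_5 = (727 - 26^2)/1 = 51/1 = 51: (m_5, d_5) = (m_1, d_1) = (26, 51), so from here the quotients repeat a_1, ..., a_4; the period length is 4.
So sqrt(727) = [26; (1, 25, 1, 52)] with period length k = 4.
k is even, so the fundamental solution of x^2 - 727y^2 = 1 is (p_{k-1}, q_{k-1}) = (p_3, q_3); compute convergents through index 3.
Convergents (p_i = a_i*p_{i-1} + p_{i-2}, q_i = a_i*q_{i-1} + q_{i-2} with p_{-2}=0, p_{-1}=1, q_{-2}=1, q_{-1}=0):
  i=0: a_0=26, p_0 = 26*1 + 0 = 26, q_0 = 26*0 + 1 = 1.
  i=1: a_1=1, p_1 = 1*26 + 1 = 27, q_1 = 1*1 + 0 = 1.
  i=2: a_2=25, p_2 = 25*27 + 26 = 701, q_2 = 25*1 + 1 = 26.
  i=3: a_3=1, p_3 = 1*701 + 27 = 728, q_3 = 1*26 + 1 = 27.
Check: 728^2 - 727*27^2 = 529984 - 529983 = 1, so (x, y) = (728, 27) solves the equation, and by the theorem it is the least positive solution.

(x, y) = (728, 27)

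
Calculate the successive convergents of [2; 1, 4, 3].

2/1, 3/1, 14/5, 45/16

Using the convergent recurrence p_i = a_i*p_{i-1} + p_{i-2}, q_i = a_i*q_{i-1} + q_{i-2} with p_{-2}=0, p_{-1}=1, q_{-2}=1, q_{-1}=0:
  i=0: a_0=2, p_0 = 2*1 + 0 = 2, q_0 = 2*0 + 1 = 1.
  i=1: a_1=1, p_1 = 1*2 + 1 = 3, q_1 = 1*1 + 0 = 1.
  i=2: a_2=4, p_2 = 4*3 + 2 = 14, q_2 = 4*1 + 1 = 5.
  i=3: a_3=3, p_3 = 3*14 + 3 = 45, q_3 = 3*5 + 1 = 16.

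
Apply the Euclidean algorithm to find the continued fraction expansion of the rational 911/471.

[1; 1, 14, 5, 6]

Run the Euclidean algorithm on 911 and 471; the successive quotients are the partial quotients a_0, a_1, ... (each step inverts the fractional part left over by the previous one):
  911 = 1*471 + 440, so a_0 = 1.
  471 = 1*440 + 31, so a_1 = 1.
  440 = 14*31 + 6, so a_2 = 14.
  31 = 5*6 + 1, so a_3 = 5.
  6 = 6*1 + 0, so a_4 = 6.
The remainder reaches 0 after 5 divisions, so the expansion has 5 partial quotients, read off in order.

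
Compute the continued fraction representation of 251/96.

Run the Euclidean algorithm on 251 and 96; the successive quotients are the partial quotients a_0, a_1, ... (each step inverts the fractional part left over by the previous one):
  251 = 2*96 + 59, so a_0 = 2.
  96 = 1*59 + 37, so a_1 = 1.
  59 = 1*37 + 22, so a_2 = 1.
  37 = 1*22 + 15, so a_3 = 1.
  22 = 1*15 + 7, so a_4 = 1.
  15 = 2*7 + 1, so a_5 = 2.
  7 = 7*1 + 0, so a_6 = 7.
The remainder reaches 0 after 7 divisions, so the expansion has 7 partial quotients, read off in order.

[2; 1, 1, 1, 1, 2, 7]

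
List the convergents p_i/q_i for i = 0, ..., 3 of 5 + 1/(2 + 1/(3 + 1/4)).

Using the convergent recurrence p_i = a_i*p_{i-1} + p_{i-2}, q_i = a_i*q_{i-1} + q_{i-2} with p_{-2}=0, p_{-1}=1, q_{-2}=1, q_{-1}=0:
  i=0: a_0=5, p_0 = 5*1 + 0 = 5, q_0 = 5*0 + 1 = 1.
  i=1: a_1=2, p_1 = 2*5 + 1 = 11, q_1 = 2*1 + 0 = 2.
  i=2: a_2=3, p_2 = 3*11 + 5 = 38, q_2 = 3*2 + 1 = 7.
  i=3: a_3=4, p_3 = 4*38 + 11 = 163, q_3 = 4*7 + 2 = 30.

5/1, 11/2, 38/7, 163/30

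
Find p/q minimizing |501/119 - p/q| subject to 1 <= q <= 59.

Expand x = 501/119 as a continued fraction with the Euclidean algorithm:
  501 = 4*119 + 25, so a_0 = 4.
  119 = 4*25 + 19, so a_1 = 4.
  25 = 1*19 + 6, so a_2 = 1.
  19 = 3*6 + 1, so a_3 = 3.
  6 = 6*1 + 0, so a_4 = 6.
so x = [4; 4, 1, 3, 6].
Convergents (p_i = a_i*p_{i-1} + p_{i-2}, q_i = a_i*q_{i-1} + q_{i-2} with p_{-2}=0, p_{-1}=1, q_{-2}=1, q_{-1}=0), until the denominator exceeds 59:
  i=0: a_0=4, p_0 = 4*1 + 0 = 4, q_0 = 4*0 + 1 = 1.
  i=1: a_1=4, p_1 = 4*4 + 1 = 17, q_1 = 4*1 + 0 = 4.
  i=2: a_2=1, p_2 = 1*17 + 4 = 21, q_2 = 1*4 + 1 = 5.
  i=3: a_3=3, p_3 = 3*21 + 17 = 80, q_3 = 3*5 + 4 = 19.
  i=4: a_4=6, p_4 = 6*80 + 21 = 501, q_4 = 6*19 + 5 = 119.
q_4 = 119 > 59, so the last convergent with denominator <= 59 is p_3/q_3 = 80/19.
The closest fraction with denominator <= 59 is either p_3/q_3 or the intermediate fraction (k*p_3 + p_2)/(k*q_3 + q_2) with the largest k >= 1 whose denominator stays <= 59; these approach x as k grows, and every other convergent or intermediate fraction in range is farther away.
Largest k: floor((59 - q_2)/q_3) = floor((59 - 5)/19) = 2.
That gives (2*80 + 21)/(2*19 + 5) = 181/43.
Compare the errors: |x - 80/19| = |501*19 - 80*119|/(119*19) = 1/2261, and |x - 181/43| = |501*43 - 181*119|/(119*43) = 4/5117.
Cross-multiplying, 1*5117 = 5117 < 9044 = 4*2261, so 1/2261 is smaller: the convergent 80/19 is closer to x than 181/43.

80/19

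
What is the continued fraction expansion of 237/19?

Run the Euclidean algorithm on 237 and 19; the successive quotients are the partial quotients a_0, a_1, ... (each step inverts the fractional part left over by the previous one):
  237 = 12*19 + 9, so a_0 = 12.
  19 = 2*9 + 1, so a_1 = 2.
  9 = 9*1 + 0, so a_2 = 9.
The remainder reaches 0 after 3 divisions, so the expansion has 3 partial quotients, read off in order.

[12; 2, 9]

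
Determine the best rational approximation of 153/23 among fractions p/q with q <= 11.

20/3

Expand x = 153/23 as a continued fraction with the Euclidean algorithm:
  153 = 6*23 + 15, so a_0 = 6.
  23 = 1*15 + 8, so a_1 = 1.
  15 = 1*8 + 7, so a_2 = 1.
  8 = 1*7 + 1, so a_3 = 1.
  7 = 7*1 + 0, so a_4 = 7.
so x = [6; 1, 1, 1, 7].
Convergents (p_i = a_i*p_{i-1} + p_{i-2}, q_i = a_i*q_{i-1} + q_{i-2} with p_{-2}=0, p_{-1}=1, q_{-2}=1, q_{-1}=0), until the denominator exceeds 11:
  i=0: a_0=6, p_0 = 6*1 + 0 = 6, q_0 = 6*0 + 1 = 1.
  i=1: a_1=1, p_1 = 1*6 + 1 = 7, q_1 = 1*1 + 0 = 1.
  i=2: a_2=1, p_2 = 1*7 + 6 = 13, q_2 = 1*1 + 1 = 2.
  i=3: a_3=1, p_3 = 1*13 + 7 = 20, q_3 = 1*2 + 1 = 3.
  i=4: a_4=7, p_4 = 7*20 + 13 = 153, q_4 = 7*3 + 2 = 23.
q_4 = 23 > 11, so the last convergent with denominator <= 11 is p_3/q_3 = 20/3.
The closest fraction with denominator <= 11 is either p_3/q_3 or the intermediate fraction (k*p_3 + p_2)/(k*q_3 + q_2) with the largest k >= 1 whose denominator stays <= 11; these approach x as k grows, and every other convergent or intermediate fraction in range is farther away.
Largest k: floor((11 - q_2)/q_3) = floor((11 - 2)/3) = 3.
That gives (3*20 + 13)/(3*3 + 2) = 73/11.
Compare the errors: |x - 20/3| = |153*3 - 20*23|/(23*3) = 1/69, and |x - 73/11| = |153*11 - 73*23|/(23*11) = 4/253.
Cross-multiplying, 1*253 = 253 < 276 = 4*69, so 1/69 is smaller: the convergent 20/3 is closer to x than 73/11.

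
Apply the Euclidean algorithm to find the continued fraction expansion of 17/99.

[0; 5, 1, 4, 1, 2]

Run the Euclidean algorithm on 17 and 99; the successive quotients are the partial quotients a_0, a_1, ... (each step inverts the fractional part left over by the previous one):
  17 = 0*99 + 17, so a_0 = 0.
  99 = 5*17 + 14, so a_1 = 5.
  17 = 1*14 + 3, so a_2 = 1.
  14 = 4*3 + 2, so a_3 = 4.
  3 = 1*2 + 1, so a_4 = 1.
  2 = 2*1 + 0, so a_5 = 2.
The remainder reaches 0 after 6 divisions, so the expansion has 6 partial quotients, read off in order.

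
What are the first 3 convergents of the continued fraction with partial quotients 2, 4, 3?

Using the convergent recurrence p_i = a_i*p_{i-1} + p_{i-2}, q_i = a_i*q_{i-1} + q_{i-2} with p_{-2}=0, p_{-1}=1, q_{-2}=1, q_{-1}=0:
  i=0: a_0=2, p_0 = 2*1 + 0 = 2, q_0 = 2*0 + 1 = 1.
  i=1: a_1=4, p_1 = 4*2 + 1 = 9, q_1 = 4*1 + 0 = 4.
  i=2: a_2=3, p_2 = 3*9 + 2 = 29, q_2 = 3*4 + 1 = 13.

2/1, 9/4, 29/13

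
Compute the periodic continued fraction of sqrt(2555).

[50; (1, 1, 4, 1, 4, 1, 1, 100)]

Write x_i = (sqrt(2555) + m_i)/d_i with (m_0, d_0) = (0, 1). a_0 = floor(sqrt(2555)) = 50, since 50^2 = 2500 <= 2555 < 2601 = 51^2.
Iterate m_{i+1} = d_i*a_i - m_i, d_{i+1} = (2555 - m_{i+1}^2)/d_i, a_{i+1} = floor((a_0 + m_{i+1})/d_{i+1}):
  m_1 = 1*50 - 0 = 50, d_1 = (2555 - 50^2)/1 = 55/1 = 55, a_1 = floor((50 + 50)/55) = 1.
  m_2 = 55*1 - 50 = 5, d_2 = (2555 - 5^2)/55 = 2530/55 = 46, a_2 = floor((50 + 5)/46) = 1.
  m_3 = 46*1 - 5 = 41, d_3 = (2555 - 41^2)/46 = 874/46 = 19, a_3 = floor((50 + 41)/19) = 4.
  m_4 = 19*4 - 41 = 35, d_4 = (2555 - 35^2)/19 = 1330/19 = 70, a_4 = floor((50 + 35)/70) = 1.
  m_5 = 70*1 - 35 = 35, d_5 = (2555 - 35^2)/70 = 1330/70 = 19, a_5 = floor((50 + 35)/19) = 4.
  m_6 = 19*4 - 35 = 41, d_6 = (2555 - 41^2)/19 = 874/19 = 46, a_6 = floor((50 + 41)/46) = 1.
  m_7 = 46*1 - 41 = 5, d_7 = (2555 - 5^2)/46 = 2530/46 = 55, a_7 = floor((50 + 5)/55) = 1.
  m_8 = 55*1 - 5 = 50, d_8 = (2555 - 50^2)/55 = 55/55 = 1, a_8 = floor((50 + 50)/1) = 100.
  m_9 = 1*100 - 50 = 50, d_9 = (2555 - 50^2)/1 = 55/1 = 55: (m_9, d_9) = (m_1, d_1) = (50, 55), so from here the quotients repeat a_1, ..., a_8; the period length is 8.
Hence the expansion of sqrt(2555) is a_0 = 50 followed by the repeating block 1, 1, 4, 1, 4, 1, 1, 100 (period 8).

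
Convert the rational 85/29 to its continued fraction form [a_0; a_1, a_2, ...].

[2; 1, 13, 2]

Run the Euclidean algorithm on 85 and 29; the successive quotients are the partial quotients a_0, a_1, ... (each step inverts the fractional part left over by the previous one):
  85 = 2*29 + 27, so a_0 = 2.
  29 = 1*27 + 2, so a_1 = 1.
  27 = 13*2 + 1, so a_2 = 13.
  2 = 2*1 + 0, so a_3 = 2.
The remainder reaches 0 after 4 divisions, so the expansion has 4 partial quotients, read off in order.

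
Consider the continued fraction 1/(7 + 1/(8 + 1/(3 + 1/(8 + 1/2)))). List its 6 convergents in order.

0/1, 1/7, 8/57, 25/178, 208/1481, 441/3140

Using the convergent recurrence p_i = a_i*p_{i-1} + p_{i-2}, q_i = a_i*q_{i-1} + q_{i-2} with p_{-2}=0, p_{-1}=1, q_{-2}=1, q_{-1}=0:
  i=0: a_0=0, p_0 = 0*1 + 0 = 0, q_0 = 0*0 + 1 = 1.
  i=1: a_1=7, p_1 = 7*0 + 1 = 1, q_1 = 7*1 + 0 = 7.
  i=2: a_2=8, p_2 = 8*1 + 0 = 8, q_2 = 8*7 + 1 = 57.
  i=3: a_3=3, p_3 = 3*8 + 1 = 25, q_3 = 3*57 + 7 = 178.
  i=4: a_4=8, p_4 = 8*25 + 8 = 208, q_4 = 8*178 + 57 = 1481.
  i=5: a_5=2, p_5 = 2*208 + 25 = 441, q_5 = 2*1481 + 178 = 3140.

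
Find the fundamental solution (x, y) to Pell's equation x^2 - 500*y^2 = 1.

(x, y) = (930249, 41602)

First expand sqrt(500) as a continued fraction. With x_i = (sqrt(500) + m_i)/d_i and (m_0, d_0) = (0, 1): a_0 = floor(sqrt(500)) = 22, since 22^2 = 484 <= 500 < 529 = 23^2.
Iterate m_{i+1} = d_i*a_i - m_i, d_{i+1} = (500 - m_{i+1}^2)/d_i, a_{i+1} = floor((a_0 + m_{i+1})/d_{i+1}):
  m_1 = 1*22 - 0 = 22, d_1 = (500 - 22^2)/1 = 16/1 = 16, a_1 = floor((22 + 22)/16) = 2.
  m_2 = 16*2 - 22 = 10, d_2 = (500 - 10^2)/16 = 400/16 = 25, a_2 = floor((22 + 10)/25) = 1.
  m_3 = 25*1 - 10 = 15, d_3 = (500 - 15^2)/25 = 275/25 = 11, a_3 = floor((22 + 15)/11) = 3.
  m_4 = 11*3 - 15 = 18, d_4 = (500 - 18^2)/11 = 176/11 = 16, a_4 = floor((22 + 18)/16) = 2.
  m_5 = 16*2 - 18 = 14, d_5 = (500 - 14^2)/16 = 304/16 = 19, a_5 = floor((22 + 14)/19) = 1.
  m_6 = 19*1 - 14 = 5, d_6 = (500 - 5^2)/19 = 475/19 = 25, a_6 = floor((22 + 5)/25) = 1.
  m_7 = 25*1 - 5 = 20, d_7 = (500 - 20^2)/25 = 100/25 = 4, a_7 = floor((22 + 20)/4) = 10.
  m_8 = 4*10 - 20 = 20, d_8 = (500 - 20^2)/4 = 100/4 = 25, a_8 = floor((22 + 20)/25) = 1.
  m_9 = 25*1 - 20 = 5, d_9 = (500 - 5^2)/25 = 475/25 = 19, a_9 = floor((22 + 5)/19) = 1.
  m_10 = 19*1 - 5 = 14, d_10 = (500 - 14^2)/19 = 304/19 = 16, a_10 = floor((22 + 14)/16) = 2.
  m_11 = 16*2 - 14 = 18, d_11 = (500 - 18^2)/16 = 176/16 = 11, a_11 = floor((22 + 18)/11) = 3.
  m_12 = 11*3 - 18 = 15, d_12 = (500 - 15^2)/11 = 275/11 = 25, a_12 = floor((22 + 15)/25) = 1.
  m_13 = 25*1 - 15 = 10, d_13 = (500 - 10^2)/25 = 400/25 = 16, a_13 = floor((22 + 10)/16) = 2.
  m_14 = 16*2 - 10 = 22, d_14 = (500 - 22^2)/16 = 16/16 = 1, a_14 = floor((22 + 22)/1) = 44.
  m_15 = 1*44 - 22 = 22, d_15 = (500 - 22^2)/1 = 16/1 = 16: (m_15, d_15) = (m_1, d_1) = (22, 16), so from here the quotients repeat a_1, ..., a_14; the period length is 14.
So sqrt(500) = [22; (2, 1, 3, 2, 1, 1, 10, 1, 1, 2, 3, 1, 2, 44)] with period length k = 14.
k is even, so the fundamental solution of x^2 - 500y^2 = 1 is (p_{k-1}, q_{k-1}) = (p_13, q_13); compute convergents through index 13.
Convergents (p_i = a_i*p_{i-1} + p_{i-2}, q_i = a_i*q_{i-1} + q_{i-2} with p_{-2}=0, p_{-1}=1, q_{-2}=1, q_{-1}=0):
  i=0: a_0=22, p_0 = 22*1 + 0 = 22, q_0 = 22*0 + 1 = 1.
  i=1: a_1=2, p_1 = 2*22 + 1 = 45, q_1 = 2*1 + 0 = 2.
  i=2: a_2=1, p_2 = 1*45 + 22 = 67, q_2 = 1*2 + 1 = 3.
  i=3: a_3=3, p_3 = 3*67 + 45 = 246, q_3 = 3*3 + 2 = 11.
  i=4: a_4=2, p_4 = 2*246 + 67 = 559, q_4 = 2*11 + 3 = 25.
  i=5: a_5=1, p_5 = 1*559 + 246 = 805, q_5 = 1*25 + 11 = 36.
  i=6: a_6=1, p_6 = 1*805 + 559 = 1364, q_6 = 1*36 + 25 = 61.
  i=7: a_7=10, p_7 = 10*1364 + 805 = 14445, q_7 = 10*61 + 36 = 646.
  i=8: a_8=1, p_8 = 1*14445 + 1364 = 15809, q_8 = 1*646 + 61 = 707.
  i=9: a_9=1, p_9 = 1*15809 + 14445 = 30254, q_9 = 1*707 + 646 = 1353.
  i=10: a_10=2, p_10 = 2*30254 + 15809 = 76317, q_10 = 2*1353 + 707 = 3413.
  i=11: a_11=3, p_11 = 3*76317 + 30254 = 259205, q_11 = 3*3413 + 1353 = 11592.
  i=12: a_12=1, p_12 = 1*259205 + 76317 = 335522, q_12 = 1*11592 + 3413 = 15005.
  i=13: a_13=2, p_13 = 2*335522 + 259205 = 930249, q_13 = 2*15005 + 11592 = 41602.
Check: 930249^2 - 500*41602^2 = 865363202001 - 865363202000 = 1, so (x, y) = (930249, 41602) solves the equation, and by the theorem it is the least positive solution.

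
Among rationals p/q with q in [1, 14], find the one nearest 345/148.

7/3

Expand x = 345/148 as a continued fraction with the Euclidean algorithm:
  345 = 2*148 + 49, so a_0 = 2.
  148 = 3*49 + 1, so a_1 = 3.
  49 = 49*1 + 0, so a_2 = 49.
so x = [2; 3, 49].
Convergents (p_i = a_i*p_{i-1} + p_{i-2}, q_i = a_i*q_{i-1} + q_{i-2} with p_{-2}=0, p_{-1}=1, q_{-2}=1, q_{-1}=0), until the denominator exceeds 14:
  i=0: a_0=2, p_0 = 2*1 + 0 = 2, q_0 = 2*0 + 1 = 1.
  i=1: a_1=3, p_1 = 3*2 + 1 = 7, q_1 = 3*1 + 0 = 3.
  i=2: a_2=49, p_2 = 49*7 + 2 = 345, q_2 = 49*3 + 1 = 148.
q_2 = 148 > 14, so the last convergent with denominator <= 14 is p_1/q_1 = 7/3.
The closest fraction with denominator <= 14 is either p_1/q_1 or the intermediate fraction (k*p_1 + p_0)/(k*q_1 + q_0) with the largest k >= 1 whose denominator stays <= 14; these approach x as k grows, and every other convergent or intermediate fraction in range is farther away.
Largest k: floor((14 - q_0)/q_1) = floor((14 - 1)/3) = 4.
That gives (4*7 + 2)/(4*3 + 1) = 30/13.
Compare the errors: |x - 7/3| = |345*3 - 7*148|/(148*3) = 1/444, and |x - 30/13| = |345*13 - 30*148|/(148*13) = 45/1924.
Cross-multiplying, 1*1924 = 1924 < 19980 = 45*444, so 1/444 is smaller: the convergent 7/3 is closer to x than 30/13.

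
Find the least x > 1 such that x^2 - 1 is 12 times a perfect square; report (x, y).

First expand sqrt(12) as a continued fraction. With x_i = (sqrt(12) + m_i)/d_i and (m_0, d_0) = (0, 1): a_0 = floor(sqrt(12)) = 3, since 3^2 = 9 <= 12 < 16 = 4^2.
Iterate m_{i+1} = d_i*a_i - m_i, d_{i+1} = (12 - m_{i+1}^2)/d_i, a_{i+1} = floor((a_0 + m_{i+1})/d_{i+1}):
  m_1 = 1*3 - 0 = 3, d_1 = (12 - 3^2)/1 = 3/1 = 3, a_1 = floor((3 + 3)/3) = 2.
  m_2 = 3*2 - 3 = 3, d_2 = (12 - 3^2)/3 = 3/3 = 1, a_2 = floor((3 + 3)/1) = 6.
  m_3 = 1*6 - 3 = 3, d_3 = (12 - 3^2)/1 = 3/1 = 3: (m_3, d_3) = (m_1, d_1) = (3, 3), so from here the quotients repeat a_1, a_2; the period length is 2.
So sqrt(12) = [3; (2, 6)] with period length k = 2.
k is even, so the fundamental solution of x^2 - 12y^2 = 1 is (p_{k-1}, q_{k-1}) = (p_1, q_1); compute convergents through index 1.
Convergents (p_i = a_i*p_{i-1} + p_{i-2}, q_i = a_i*q_{i-1} + q_{i-2} with p_{-2}=0, p_{-1}=1, q_{-2}=1, q_{-1}=0):
  i=0: a_0=3, p_0 = 3*1 + 0 = 3, q_0 = 3*0 + 1 = 1.
  i=1: a_1=2, p_1 = 2*3 + 1 = 7, q_1 = 2*1 + 0 = 2.
Check: 7^2 - 12*2^2 = 49 - 48 = 1, so (x, y) = (7, 2) solves the equation, and by the theorem it is the least positive solution.

(x, y) = (7, 2)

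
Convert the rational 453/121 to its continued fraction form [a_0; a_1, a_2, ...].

[3; 1, 2, 1, 9, 3]

Run the Euclidean algorithm on 453 and 121; the successive quotients are the partial quotients a_0, a_1, ... (each step inverts the fractional part left over by the previous one):
  453 = 3*121 + 90, so a_0 = 3.
  121 = 1*90 + 31, so a_1 = 1.
  90 = 2*31 + 28, so a_2 = 2.
  31 = 1*28 + 3, so a_3 = 1.
  28 = 9*3 + 1, so a_4 = 9.
  3 = 3*1 + 0, so a_5 = 3.
The remainder reaches 0 after 6 divisions, so the expansion has 6 partial quotients, read off in order.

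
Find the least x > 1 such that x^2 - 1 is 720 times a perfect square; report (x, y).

First expand sqrt(720) as a continued fraction. With x_i = (sqrt(720) + m_i)/d_i and (m_0, d_0) = (0, 1): a_0 = floor(sqrt(720)) = 26, since 26^2 = 676 <= 720 < 729 = 27^2.
Iterate m_{i+1} = d_i*a_i - m_i, d_{i+1} = (720 - m_{i+1}^2)/d_i, a_{i+1} = floor((a_0 + m_{i+1})/d_{i+1}):
  m_1 = 1*26 - 0 = 26, d_1 = (720 - 26^2)/1 = 44/1 = 44, a_1 = floor((26 + 26)/44) = 1.
  m_2 = 44*1 - 26 = 18, d_2 = (720 - 18^2)/44 = 396/44 = 9, a_2 = floor((26 + 18)/9) = 4.
  m_3 = 9*4 - 18 = 18, d_3 = (720 - 18^2)/9 = 396/9 = 44, a_3 = floor((26 + 18)/44) = 1.
  m_4 = 44*1 - 18 = 26, d_4 = (720 - 26^2)/44 = 44/44 = 1, a_4 = floor((26 + 26)/1) = 52.
  m_5 = 1*52 - 26 = 26, d_5 = (720 - 26^2)/1 = 44/1 = 44: (m_5, d_5) = (m_1, d_1) = (26, 44), so from here the quotients repeat a_1, ..., a_4; the period length is 4.
So sqrt(720) = [26; (1, 4, 1, 52)] with period length k = 4.
k is even, so the fundamental solution of x^2 - 720y^2 = 1 is (p_{k-1}, q_{k-1}) = (p_3, q_3); compute convergents through index 3.
Convergents (p_i = a_i*p_{i-1} + p_{i-2}, q_i = a_i*q_{i-1} + q_{i-2} with p_{-2}=0, p_{-1}=1, q_{-2}=1, q_{-1}=0):
  i=0: a_0=26, p_0 = 26*1 + 0 = 26, q_0 = 26*0 + 1 = 1.
  i=1: a_1=1, p_1 = 1*26 + 1 = 27, q_1 = 1*1 + 0 = 1.
  i=2: a_2=4, p_2 = 4*27 + 26 = 134, q_2 = 4*1 + 1 = 5.
  i=3: a_3=1, p_3 = 1*134 + 27 = 161, q_3 = 1*5 + 1 = 6.
Check: 161^2 - 720*6^2 = 25921 - 25920 = 1, so (x, y) = (161, 6) solves the equation, and by the theorem it is the least positive solution.

(x, y) = (161, 6)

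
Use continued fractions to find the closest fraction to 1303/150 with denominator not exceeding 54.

Expand x = 1303/150 as a continued fraction with the Euclidean algorithm:
  1303 = 8*150 + 103, so a_0 = 8.
  150 = 1*103 + 47, so a_1 = 1.
  103 = 2*47 + 9, so a_2 = 2.
  47 = 5*9 + 2, so a_3 = 5.
  9 = 4*2 + 1, so a_4 = 4.
  2 = 2*1 + 0, so a_5 = 2.
so x = [8; 1, 2, 5, 4, 2].
Convergents (p_i = a_i*p_{i-1} + p_{i-2}, q_i = a_i*q_{i-1} + q_{i-2} with p_{-2}=0, p_{-1}=1, q_{-2}=1, q_{-1}=0), until the denominator exceeds 54:
  i=0: a_0=8, p_0 = 8*1 + 0 = 8, q_0 = 8*0 + 1 = 1.
  i=1: a_1=1, p_1 = 1*8 + 1 = 9, q_1 = 1*1 + 0 = 1.
  i=2: a_2=2, p_2 = 2*9 + 8 = 26, q_2 = 2*1 + 1 = 3.
  i=3: a_3=5, p_3 = 5*26 + 9 = 139, q_3 = 5*3 + 1 = 16.
  i=4: a_4=4, p_4 = 4*139 + 26 = 582, q_4 = 4*16 + 3 = 67.
q_4 = 67 > 54, so the last convergent with denominator <= 54 is p_3/q_3 = 139/16.
The closest fraction with denominator <= 54 is either p_3/q_3 or the intermediate fraction (k*p_3 + p_2)/(k*q_3 + q_2) with the largest k >= 1 whose denominator stays <= 54; these approach x as k grows, and every other convergent or intermediate fraction in range is farther away.
Largest k: floor((54 - q_2)/q_3) = floor((54 - 3)/16) = 3.
That gives (3*139 + 26)/(3*16 + 3) = 443/51.
Compare the errors: |x - 139/16| = |1303*16 - 139*150|/(150*16) = 2/2400, and |x - 443/51| = |1303*51 - 443*150|/(150*51) = 3/7650.
Cross-multiplying, 3*2400 = 7200 < 15300 = 2*7650, so 3/7650 is smaller: the intermediate fraction 443/51 is closer to x than 139/16.

443/51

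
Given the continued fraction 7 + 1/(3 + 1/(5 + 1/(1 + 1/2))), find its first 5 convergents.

7/1, 22/3, 117/16, 139/19, 395/54

Using the convergent recurrence p_i = a_i*p_{i-1} + p_{i-2}, q_i = a_i*q_{i-1} + q_{i-2} with p_{-2}=0, p_{-1}=1, q_{-2}=1, q_{-1}=0:
  i=0: a_0=7, p_0 = 7*1 + 0 = 7, q_0 = 7*0 + 1 = 1.
  i=1: a_1=3, p_1 = 3*7 + 1 = 22, q_1 = 3*1 + 0 = 3.
  i=2: a_2=5, p_2 = 5*22 + 7 = 117, q_2 = 5*3 + 1 = 16.
  i=3: a_3=1, p_3 = 1*117 + 22 = 139, q_3 = 1*16 + 3 = 19.
  i=4: a_4=2, p_4 = 2*139 + 117 = 395, q_4 = 2*19 + 16 = 54.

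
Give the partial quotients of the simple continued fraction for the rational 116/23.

[5; 23]

Run the Euclidean algorithm on 116 and 23; the successive quotients are the partial quotients a_0, a_1, ... (each step inverts the fractional part left over by the previous one):
  116 = 5*23 + 1, so a_0 = 5.
  23 = 23*1 + 0, so a_1 = 23.
The remainder reaches 0 after 2 divisions, so the expansion has 2 partial quotients, read off in order.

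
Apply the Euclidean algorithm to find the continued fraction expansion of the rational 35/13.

Run the Euclidean algorithm on 35 and 13; the successive quotients are the partial quotients a_0, a_1, ... (each step inverts the fractional part left over by the previous one):
  35 = 2*13 + 9, so a_0 = 2.
  13 = 1*9 + 4, so a_1 = 1.
  9 = 2*4 + 1, so a_2 = 2.
  4 = 4*1 + 0, so a_3 = 4.
The remainder reaches 0 after 4 divisions, so the expansion has 4 partial quotients, read off in order.

[2; 1, 2, 4]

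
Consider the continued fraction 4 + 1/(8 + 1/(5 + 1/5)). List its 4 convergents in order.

Using the convergent recurrence p_i = a_i*p_{i-1} + p_{i-2}, q_i = a_i*q_{i-1} + q_{i-2} with p_{-2}=0, p_{-1}=1, q_{-2}=1, q_{-1}=0:
  i=0: a_0=4, p_0 = 4*1 + 0 = 4, q_0 = 4*0 + 1 = 1.
  i=1: a_1=8, p_1 = 8*4 + 1 = 33, q_1 = 8*1 + 0 = 8.
  i=2: a_2=5, p_2 = 5*33 + 4 = 169, q_2 = 5*8 + 1 = 41.
  i=3: a_3=5, p_3 = 5*169 + 33 = 878, q_3 = 5*41 + 8 = 213.

4/1, 33/8, 169/41, 878/213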